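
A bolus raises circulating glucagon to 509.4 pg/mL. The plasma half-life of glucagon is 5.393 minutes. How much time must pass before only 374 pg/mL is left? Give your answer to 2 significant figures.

Fraction remaining = 374/509.4 ≈ 0.7342.
n = log₂(509.4/374) = ln(1.362)/ln 2 ≈ 0.44576 half-lives.
t = n × t½ = 0.44576 × 5.393 ≈ 2.404 minutes.

2.4 minutes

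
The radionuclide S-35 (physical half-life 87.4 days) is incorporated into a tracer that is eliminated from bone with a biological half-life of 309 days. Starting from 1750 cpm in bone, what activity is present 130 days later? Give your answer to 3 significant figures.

466 cpm

1/t_eff = 1/t_phys + 1/t_biol = 1/87.4 + 1/309 = 0.014678 per day.
t_eff = 87.4 × 309 / (87.4 + 309) ≈ 68.13 days.
Remaining = 1750 × (1/2)^(130/68.13) = 1750 × (1/2)^1.9081 ≈ 466.27 cpm.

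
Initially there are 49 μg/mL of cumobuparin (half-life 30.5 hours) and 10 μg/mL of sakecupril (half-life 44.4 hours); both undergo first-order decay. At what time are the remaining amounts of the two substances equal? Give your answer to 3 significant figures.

Set 49·(1/2)^(t/30.5) = 10·(1/2)^(t/44.4).
Taking log₂: log₂(49/10) = t·(1/30.5 − 1/44.4).
log₂(4.9) = 2.2928; 1/30.5 − 1/44.4 = 0.010264.
t = 2.2928 / 0.010264 ≈ 223.37 hours.

223 hours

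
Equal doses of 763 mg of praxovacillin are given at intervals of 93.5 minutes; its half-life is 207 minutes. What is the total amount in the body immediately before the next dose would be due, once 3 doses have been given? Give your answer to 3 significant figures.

The 3 doses were given 280.5, 187, 93.5 minutes ago.
Total = 763·(1/2)^(280.5/207) + 763·(1/2)^(187/207) + 763·(1/2)^(93.5/207)
      = 298.27 + 407.92 + 557.89 ≈ 1264.1 mg.

1260 mg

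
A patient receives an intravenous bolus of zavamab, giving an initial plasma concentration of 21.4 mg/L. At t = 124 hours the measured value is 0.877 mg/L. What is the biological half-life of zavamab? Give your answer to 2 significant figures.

27 hours

A/A₀ = 0.877/21.4 ≈ 0.040981.
n = log₂(24.401) ≈ 4.6089 half-lives elapsed in 124 hours.
t½ = 124/4.6089 ≈ 26.905 hours.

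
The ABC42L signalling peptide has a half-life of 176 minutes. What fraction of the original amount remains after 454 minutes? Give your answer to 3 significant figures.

0.167

n = 454/176 ≈ 2.5795 half-lives.
Fraction remaining = (1/2)^2.5795 ≈ 0.16729.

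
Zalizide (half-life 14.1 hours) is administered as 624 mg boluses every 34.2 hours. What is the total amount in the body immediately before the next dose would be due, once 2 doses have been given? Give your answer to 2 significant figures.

The 2 doses were given 68.4, 34.2 hours ago.
Total = 624·(1/2)^(68.4/14.1) + 624·(1/2)^(34.2/14.1)
      = 21.621 + 116.15 ≈ 137.77 mg.

140 mg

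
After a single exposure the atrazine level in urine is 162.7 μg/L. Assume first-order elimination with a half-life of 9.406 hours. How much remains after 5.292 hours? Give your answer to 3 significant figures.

Number of half-lives: n = 5.292/9.406 ≈ 0.56262.
Remaining = 162.7 × (1/2)^0.56262 = 162.7 × 0.67707 ≈ 110.16 μg/L.

110 μg/L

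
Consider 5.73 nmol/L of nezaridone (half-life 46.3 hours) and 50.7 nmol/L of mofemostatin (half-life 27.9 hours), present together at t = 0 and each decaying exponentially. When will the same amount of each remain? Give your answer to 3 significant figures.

Set 5.73·(1/2)^(t/46.3) = 50.7·(1/2)^(t/27.9).
Taking log₂: log₂(5.73/50.7) = t·(1/46.3 − 1/27.9).
log₂(0.11302) = -3.1454; 1/46.3 − 1/27.9 = -0.014244.
t = -3.1454 / -0.014244 ≈ 220.82 hours.

221 hours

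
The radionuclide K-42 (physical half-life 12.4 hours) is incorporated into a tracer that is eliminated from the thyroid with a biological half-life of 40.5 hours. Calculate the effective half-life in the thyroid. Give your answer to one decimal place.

1/t_eff = 1/t_phys + 1/t_biol = 1/12.4 + 1/40.5 = 0.10534 per hour.
t_eff = 12.4 × 40.5 / (12.4 + 40.5) ≈ 9.4934 hours.

9.5 hours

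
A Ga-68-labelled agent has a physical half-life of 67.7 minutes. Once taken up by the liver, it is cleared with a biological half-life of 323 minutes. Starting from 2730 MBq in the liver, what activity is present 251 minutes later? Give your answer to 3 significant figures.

1/t_eff = 1/t_phys + 1/t_biol = 1/67.7 + 1/323 = 0.017867 per minute.
t_eff = 67.7 × 323 / (67.7 + 323) ≈ 55.969 minutes.
Remaining = 2730 × (1/2)^(251/55.969) = 2730 × (1/2)^4.4846 ≈ 121.94 MBq.

122 MBq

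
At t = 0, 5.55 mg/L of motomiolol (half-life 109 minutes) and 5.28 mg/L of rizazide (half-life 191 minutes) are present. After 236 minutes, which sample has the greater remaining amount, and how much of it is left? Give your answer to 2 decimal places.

rizazide, 2.24 mg/L

motomiolol: 5.55 × (1/2)^2.1651 ≈ 1.2374 mg/L.
rizazide: 5.28 × (1/2)^1.2356 ≈ 2.2422 mg/L.
Rizazide has more remaining, at ≈ 2.2422 mg/L.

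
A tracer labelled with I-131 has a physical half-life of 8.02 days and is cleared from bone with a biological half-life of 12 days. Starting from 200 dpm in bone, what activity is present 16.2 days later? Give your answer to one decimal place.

19.3 dpm

1/t_eff = 1/t_phys + 1/t_biol = 1/8.02 + 1/12 = 0.20802 per day.
t_eff = 8.02 × 12 / (8.02 + 12) ≈ 4.8072 days.
Remaining = 200 × (1/2)^(16.2/4.8072) = 200 × (1/2)^3.37 ≈ 19.345 dpm.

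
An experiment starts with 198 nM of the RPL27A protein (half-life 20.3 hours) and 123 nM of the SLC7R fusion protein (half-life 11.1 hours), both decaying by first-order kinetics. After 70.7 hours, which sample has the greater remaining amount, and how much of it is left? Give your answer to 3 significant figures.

RPL27A protein: 198 × (1/2)^3.4828 ≈ 17.711 nM.
SLC7R fusion protein: 123 × (1/2)^6.3694 ≈ 1.4878 nM.
RPL27A protein has more remaining, at ≈ 17.711 nM.

RPL27A protein, 17.7 nM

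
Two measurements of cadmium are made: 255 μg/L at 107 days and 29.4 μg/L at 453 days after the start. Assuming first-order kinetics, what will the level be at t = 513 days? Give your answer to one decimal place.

20.2 μg/L

Over Δt = 453 − 107 = 346 days, the level fell by a factor of 255/29.4 ≈ 8.6735.
n = log₂(8.6735) ≈ 3.1166 half-lives, so t½ = 346/3.1166 ≈ 111.02 days.
From t = 453 to t = 513: 29.4 × (1/2)^((513−453)/111.02) ≈ 20.214 μg/L.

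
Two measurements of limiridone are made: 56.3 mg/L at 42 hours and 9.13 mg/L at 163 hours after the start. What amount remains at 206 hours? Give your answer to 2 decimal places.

4.78 mg/L

Over Δt = 163 − 42 = 121 hours, the level fell by a factor of 56.3/9.13 ≈ 6.1665.
n = log₂(6.1665) ≈ 2.6244 half-lives, so t½ = 121/2.6244 ≈ 46.105 hours.
From t = 163 to t = 206: 9.13 × (1/2)^((206−163)/46.105) ≈ 4.7831 mg/L.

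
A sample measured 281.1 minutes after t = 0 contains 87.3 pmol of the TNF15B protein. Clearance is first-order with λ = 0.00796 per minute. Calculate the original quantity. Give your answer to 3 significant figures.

818 pmol

t½ = ln 2 / λ = 0.69315 / 0.00796 ≈ 87.079 minutes.
Number of half-lives elapsed: n = 281.1/87.079 ≈ 3.2281.
A₀ = A × 2^n = 87.3 × 2^3.2281 = 87.3 × 9.3704 ≈ 818.04 pmol.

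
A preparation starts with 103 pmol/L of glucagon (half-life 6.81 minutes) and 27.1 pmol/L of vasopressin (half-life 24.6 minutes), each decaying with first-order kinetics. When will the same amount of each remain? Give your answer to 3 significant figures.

18.1 minutes

Set 103·(1/2)^(t/6.81) = 27.1·(1/2)^(t/24.6).
Taking log₂: log₂(103/27.1) = t·(1/6.81 − 1/24.6).
log₂(3.8007) = 1.9263; 1/6.81 − 1/24.6 = 0.10619.
t = 1.9263 / 0.10619 ≈ 18.14 minutes.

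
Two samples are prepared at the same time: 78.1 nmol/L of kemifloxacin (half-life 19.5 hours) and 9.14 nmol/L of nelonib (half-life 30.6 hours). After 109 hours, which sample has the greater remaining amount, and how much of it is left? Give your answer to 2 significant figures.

kemifloxacin, 1.6 nmol/L

kemifloxacin: 78.1 × (1/2)^5.5897 ≈ 1.6217 nmol/L.
nelonib: 9.14 × (1/2)^3.5621 ≈ 0.77384 nmol/L.
Kemifloxacin has more remaining, at ≈ 1.6217 nmol/L.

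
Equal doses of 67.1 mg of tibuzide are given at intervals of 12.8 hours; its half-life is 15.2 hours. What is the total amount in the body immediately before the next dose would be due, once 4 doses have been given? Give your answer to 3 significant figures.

The 4 doses were given 51.2, 38.4, 25.6, 12.8 hours ago.
Total = 67.1·(1/2)^(51.2/15.2) + 67.1·(1/2)^(38.4/15.2) + 67.1·(1/2)^(25.6/15.2) + 67.1·(1/2)^(12.8/15.2)
      = 6.4972 + 11.647 + 20.88 + 37.43 ≈ 76.455 mg.

76.5 mg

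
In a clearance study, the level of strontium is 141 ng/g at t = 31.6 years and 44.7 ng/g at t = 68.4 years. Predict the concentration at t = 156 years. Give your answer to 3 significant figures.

Over Δt = 68.4 − 31.6 = 36.8 years, the level fell by a factor of 141/44.7 ≈ 3.1544.
n = log₂(3.1544) ≈ 1.6573 half-lives, so t½ = 36.8/1.6573 ≈ 22.204 years.
From t = 68.4 to t = 156: 44.7 × (1/2)^((156−68.4)/22.204) ≈ 2.9019 ng/g.

2.90 ng/g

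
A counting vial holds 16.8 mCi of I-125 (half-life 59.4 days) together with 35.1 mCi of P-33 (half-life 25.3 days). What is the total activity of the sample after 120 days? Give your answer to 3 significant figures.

I-125: 16.8 × (1/2)^(120/59.4) = 16.8 × (1/2)^2.0202 ≈ 4.1416 mCi.
P-33: 35.1 × (1/2)^(120/25.3) = 35.1 × (1/2)^4.7431 ≈ 1.3107 mCi.
Total = 4.1416 + 1.3107 ≈ 5.4523 mCi.

5.45 mCi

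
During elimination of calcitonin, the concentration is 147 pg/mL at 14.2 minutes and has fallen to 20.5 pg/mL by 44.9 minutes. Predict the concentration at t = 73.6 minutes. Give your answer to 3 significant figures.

Over Δt = 44.9 − 14.2 = 30.7 minutes, the level fell by a factor of 147/20.5 ≈ 7.1707.
n = log₂(7.1707) ≈ 2.8421 half-lives, so t½ = 30.7/2.8421 ≈ 10.802 minutes.
From t = 44.9 to t = 73.6: 20.5 × (1/2)^((73.6−44.9)/10.802) ≈ 3.2503 pg/mL.

3.25 pg/mL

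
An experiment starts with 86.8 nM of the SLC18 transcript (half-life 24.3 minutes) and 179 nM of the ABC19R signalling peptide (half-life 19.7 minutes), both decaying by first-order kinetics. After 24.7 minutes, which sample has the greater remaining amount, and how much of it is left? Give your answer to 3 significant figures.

SLC18 transcript: 86.8 × (1/2)^1.0165 ≈ 42.908 nM.
ABC19R signalling peptide: 179 × (1/2)^1.2538 ≈ 75.062 nM.
ABC19R signalling peptide has more remaining, at ≈ 75.062 nM.

ABC19R signalling peptide, 75.1 nM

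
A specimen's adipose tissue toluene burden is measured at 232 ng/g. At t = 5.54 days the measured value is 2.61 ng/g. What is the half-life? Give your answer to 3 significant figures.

0.856 days

A/A₀ = 2.61/232 ≈ 0.01125.
n = log₂(88.889) ≈ 6.4739 half-lives elapsed in 5.54 days.
t½ = 5.54/6.4739 ≈ 0.85574 days.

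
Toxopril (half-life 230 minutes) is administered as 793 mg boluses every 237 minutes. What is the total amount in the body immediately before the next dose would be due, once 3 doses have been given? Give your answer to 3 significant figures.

671 mg

The 3 doses were given 711, 474, 237 minutes ago.
Total = 793·(1/2)^(711/230) + 793·(1/2)^(474/230) + 793·(1/2)^(237/230)
      = 93.046 + 190.06 + 388.22 ≈ 671.33 mg.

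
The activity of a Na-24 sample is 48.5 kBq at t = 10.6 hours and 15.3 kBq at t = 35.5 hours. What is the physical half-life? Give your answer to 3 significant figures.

15.0 hours

Over Δt = 35.5 − 10.6 = 24.9 hours, the level fell by a factor of 48.5/15.3 ≈ 3.1699.
n = log₂(3.1699) ≈ 1.6645 half-lives, so t½ = 24.9/1.6645 ≈ 14.96 hours.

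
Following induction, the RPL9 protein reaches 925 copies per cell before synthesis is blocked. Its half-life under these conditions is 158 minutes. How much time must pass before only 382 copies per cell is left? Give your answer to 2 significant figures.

200 minutes

Fraction remaining = 382/925 ≈ 0.41297.
n = log₂(925/382) = ln(2.4215)/ln 2 ≈ 1.2759 half-lives.
t = n × t½ = 1.2759 × 158 ≈ 201.59 minutes.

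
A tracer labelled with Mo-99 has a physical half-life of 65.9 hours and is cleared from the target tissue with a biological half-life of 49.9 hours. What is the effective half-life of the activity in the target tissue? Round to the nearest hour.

28 hours

1/t_eff = 1/t_phys + 1/t_biol = 1/65.9 + 1/49.9 = 0.035215 per hour.
t_eff = 65.9 × 49.9 / (65.9 + 49.9) ≈ 28.397 hours.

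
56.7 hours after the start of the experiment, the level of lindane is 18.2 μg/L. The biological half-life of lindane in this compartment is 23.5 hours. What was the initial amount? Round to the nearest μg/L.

Number of half-lives elapsed: n = 56.7/23.5 ≈ 2.4128.
A₀ = A × 2^n = 18.2 × 2^2.4128 = 18.2 × 5.3249 ≈ 96.914 μg/L.

97 μg/L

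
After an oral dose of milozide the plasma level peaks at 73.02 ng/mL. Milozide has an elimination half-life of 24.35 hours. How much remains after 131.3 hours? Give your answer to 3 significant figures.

Number of half-lives: n = 131.3/24.35 ≈ 5.3922.
Remaining = 73.02 × (1/2)^5.3922 = 73.02 × 0.023812 ≈ 1.7387 ng/mL.

1.74 ng/mL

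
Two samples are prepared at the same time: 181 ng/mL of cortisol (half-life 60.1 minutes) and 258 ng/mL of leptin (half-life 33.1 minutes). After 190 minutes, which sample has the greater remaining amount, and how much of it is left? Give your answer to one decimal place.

cortisol: 181 × (1/2)^3.1614 ≈ 20.23 ng/mL.
leptin: 258 × (1/2)^5.7402 ≈ 4.8267 ng/mL.
Cortisol has more remaining, at ≈ 20.23 ng/mL.

cortisol, 20.2 ng/mL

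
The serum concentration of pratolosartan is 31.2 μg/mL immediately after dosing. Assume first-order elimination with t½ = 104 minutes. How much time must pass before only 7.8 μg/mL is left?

7.8/31.2 = 1/4, so 2 half-lives have elapsed.
t = 2 × 104 = 208 minutes.

208 minutes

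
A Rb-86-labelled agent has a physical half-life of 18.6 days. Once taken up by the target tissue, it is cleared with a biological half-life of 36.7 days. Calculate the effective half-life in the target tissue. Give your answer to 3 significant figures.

12.3 days

1/t_eff = 1/t_phys + 1/t_biol = 1/18.6 + 1/36.7 = 0.081011 per day.
t_eff = 18.6 × 36.7 / (18.6 + 36.7) ≈ 12.344 days.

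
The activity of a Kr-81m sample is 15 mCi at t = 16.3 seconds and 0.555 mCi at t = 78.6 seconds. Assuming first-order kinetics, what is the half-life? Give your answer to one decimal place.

Over Δt = 78.6 − 16.3 = 62.3 seconds, the level fell by a factor of 15/0.555 ≈ 27.027.
n = log₂(27.027) ≈ 4.7563 half-lives, so t½ = 62.3/4.7563 ≈ 13.098 seconds.

13.1 seconds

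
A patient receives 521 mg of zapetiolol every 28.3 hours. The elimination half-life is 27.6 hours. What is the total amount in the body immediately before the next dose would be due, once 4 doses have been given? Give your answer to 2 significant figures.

The 4 doses were given 113.2, 84.9, 56.6, 28.3 hours ago.
Total = 521·(1/2)^(113.2/27.6) + 521·(1/2)^(84.9/27.6) + 521·(1/2)^(56.6/27.6) + 521·(1/2)^(28.3/27.6)
      = 30.351 + 61.779 + 125.75 + 255.96 ≈ 473.84 mg.

470 mg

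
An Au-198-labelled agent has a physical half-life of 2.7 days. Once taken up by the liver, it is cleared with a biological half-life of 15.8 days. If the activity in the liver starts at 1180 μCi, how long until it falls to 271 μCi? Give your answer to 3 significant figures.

1/t_eff = 1/t_phys + 1/t_biol = 1/2.7 + 1/15.8 = 0.43366 per day.
t_eff = 2.7 × 15.8 / (2.7 + 15.8) ≈ 2.3059 days.
n = log₂(1180/271) ≈ 2.1224; t = 2.1224 × 2.3059 ≈ 4.8942 days.

4.89 days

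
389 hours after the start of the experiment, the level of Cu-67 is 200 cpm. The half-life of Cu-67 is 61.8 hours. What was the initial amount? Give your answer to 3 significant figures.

Number of half-lives elapsed: n = 389/61.8 ≈ 6.2945.
A₀ = A × 2^n = 200 × 2^6.2945 = 200 × 78.493 ≈ 15699 cpm.

15700 cpm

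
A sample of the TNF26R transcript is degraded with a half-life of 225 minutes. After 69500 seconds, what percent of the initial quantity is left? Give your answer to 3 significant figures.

69500 seconds = 1158.33 minutes.
n = 1158.33/225 ≈ 5.1481 half-lives.
Fraction remaining = (1/2)^5.1481 ≈ 0.0282, i.e. 2.82%.

2.82%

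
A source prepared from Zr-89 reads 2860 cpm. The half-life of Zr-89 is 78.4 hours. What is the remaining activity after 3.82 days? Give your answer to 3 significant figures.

Convert the elapsed time: 3.82 days = 91.68 hours.
Number of half-lives: n = 91.68/78.4 ≈ 1.1694.
Remaining = 2860 × (1/2)^1.1694 = 2860 × 0.44461 ≈ 1271.6 cpm.

1270 cpm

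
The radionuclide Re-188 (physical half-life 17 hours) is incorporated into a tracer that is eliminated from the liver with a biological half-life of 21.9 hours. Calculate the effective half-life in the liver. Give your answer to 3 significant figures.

9.57 hours

1/t_eff = 1/t_phys + 1/t_biol = 1/17 + 1/21.9 = 0.10449 per hour.
t_eff = 17 × 21.9 / (17 + 21.9) ≈ 9.5707 hours.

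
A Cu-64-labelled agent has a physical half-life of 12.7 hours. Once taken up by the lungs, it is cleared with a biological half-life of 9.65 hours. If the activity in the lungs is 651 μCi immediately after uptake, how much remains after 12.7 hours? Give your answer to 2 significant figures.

1/t_eff = 1/t_phys + 1/t_biol = 1/12.7 + 1/9.65 = 0.18237 per hour.
t_eff = 12.7 × 9.65 / (12.7 + 9.65) ≈ 5.4834 hours.
Remaining = 651 × (1/2)^(12.7/5.4834) = 651 × (1/2)^2.3161 ≈ 130.73 μCi.

130 μCi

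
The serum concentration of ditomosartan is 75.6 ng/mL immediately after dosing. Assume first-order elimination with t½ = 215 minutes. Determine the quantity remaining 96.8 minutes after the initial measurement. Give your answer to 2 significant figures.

55 ng/mL

Number of half-lives: n = 96.8/215 ≈ 0.45023.
Remaining = 75.6 × (1/2)^0.45023 = 75.6 × 0.73192 ≈ 55.334 ng/mL.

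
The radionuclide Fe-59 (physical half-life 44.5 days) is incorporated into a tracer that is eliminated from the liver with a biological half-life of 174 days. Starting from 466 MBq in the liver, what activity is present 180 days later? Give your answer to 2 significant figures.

1/t_eff = 1/t_phys + 1/t_biol = 1/44.5 + 1/174 = 0.028219 per day.
t_eff = 44.5 × 174 / (44.5 + 174) ≈ 35.437 days.
Remaining = 466 × (1/2)^(180/35.437) = 466 × (1/2)^5.0794 ≈ 13.782 MBq.

14 MBq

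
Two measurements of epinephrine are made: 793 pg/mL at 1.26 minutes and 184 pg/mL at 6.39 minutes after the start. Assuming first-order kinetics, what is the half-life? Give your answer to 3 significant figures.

2.43 minutes

Over Δt = 6.39 − 1.26 = 5.13 minutes, the level fell by a factor of 793/184 ≈ 4.3098.
n = log₂(4.3098) ≈ 2.1076 half-lives, so t½ = 5.13/2.1076 ≈ 2.434 minutes.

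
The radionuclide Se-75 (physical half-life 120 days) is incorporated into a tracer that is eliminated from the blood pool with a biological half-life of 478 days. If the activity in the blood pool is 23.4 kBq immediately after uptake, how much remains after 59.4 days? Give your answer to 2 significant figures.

1/t_eff = 1/t_phys + 1/t_biol = 1/120 + 1/478 = 0.010425 per day.
t_eff = 120 × 478 / (120 + 478) ≈ 95.92 days.
Remaining = 23.4 × (1/2)^(59.4/95.92) = 23.4 × (1/2)^0.61927 ≈ 15.233 kBq.

15 kBq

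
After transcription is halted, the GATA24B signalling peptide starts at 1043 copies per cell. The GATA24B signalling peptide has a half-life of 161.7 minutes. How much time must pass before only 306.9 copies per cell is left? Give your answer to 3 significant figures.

Fraction remaining = 306.9/1043 ≈ 0.29425.
n = log₂(1043/306.9) = ln(3.3985)/ln 2 ≈ 1.7649 half-lives.
t = n × t½ = 1.7649 × 161.7 ≈ 285.38 minutes.

285 minutes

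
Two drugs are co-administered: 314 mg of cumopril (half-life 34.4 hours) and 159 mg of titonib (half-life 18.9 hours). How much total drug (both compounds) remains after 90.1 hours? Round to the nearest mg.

cumopril: 314 × (1/2)^(90.1/34.4) = 314 × (1/2)^2.6192 ≈ 51.106 mg.
titonib: 159 × (1/2)^(90.1/18.9) = 159 × (1/2)^4.7672 ≈ 5.8389 mg.
Total = 51.106 + 5.8389 ≈ 56.945 mg.

57 mg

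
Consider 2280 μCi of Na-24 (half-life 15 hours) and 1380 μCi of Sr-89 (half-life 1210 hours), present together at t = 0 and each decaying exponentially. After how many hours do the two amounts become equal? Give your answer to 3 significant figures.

Set 2280·(1/2)^(t/15) = 1380·(1/2)^(t/1210).
Taking log₂: log₂(2280/1380) = t·(1/15 − 1/1210).
log₂(1.6522) = 0.72437; 1/15 − 1/1210 = 0.06584.
t = 0.72437 / 0.06584 ≈ 11.002 hours.

11.0 hours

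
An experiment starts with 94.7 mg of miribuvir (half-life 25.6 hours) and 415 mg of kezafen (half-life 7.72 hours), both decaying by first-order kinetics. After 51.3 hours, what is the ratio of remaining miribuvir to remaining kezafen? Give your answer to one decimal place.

miribuvir: 94.7 × (1/2)^(51.3/25.6) = 94.7 × (1/2)^2.0039 ≈ 23.611 mg.
kezafen: 415 × (1/2)^(51.3/7.72) = 415 × (1/2)^6.6451 ≈ 4.1465 mg.
Ratio ≈ 23.611 / 4.1465 ≈ 5.6942.

5.7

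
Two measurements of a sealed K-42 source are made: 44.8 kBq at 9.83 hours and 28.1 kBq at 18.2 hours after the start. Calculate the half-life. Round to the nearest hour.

Over Δt = 18.2 − 9.83 = 8.37 hours, the level fell by a factor of 44.8/28.1 ≈ 1.5943.
n = log₂(1.5943) ≈ 0.67293 half-lives, so t½ = 8.37/0.67293 ≈ 12.438 hours.

12 hours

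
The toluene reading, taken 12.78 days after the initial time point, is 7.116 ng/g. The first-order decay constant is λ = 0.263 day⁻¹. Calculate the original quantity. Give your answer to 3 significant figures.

t½ = ln 2 / λ = 0.69315 / 0.263 ≈ 2.6355 days.
Number of half-lives elapsed: n = 12.78/2.6355 ≈ 4.8491.
A₀ = A × 2^n = 7.116 × 2^4.8491 = 7.116 × 28.822 ≈ 205.1 ng/g.

205 ng/g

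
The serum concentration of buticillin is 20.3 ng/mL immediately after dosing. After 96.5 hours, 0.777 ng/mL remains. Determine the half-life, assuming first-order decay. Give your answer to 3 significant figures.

A/A₀ = 0.777/20.3 ≈ 0.038276.
n = log₂(26.126) ≈ 4.7074 half-lives elapsed in 96.5 hours.
t½ = 96.5/4.7074 ≈ 20.5 hours.

20.5 hours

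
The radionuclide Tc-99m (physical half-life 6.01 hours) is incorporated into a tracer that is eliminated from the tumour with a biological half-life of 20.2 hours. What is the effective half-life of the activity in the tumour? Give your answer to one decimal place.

4.6 hours

1/t_eff = 1/t_phys + 1/t_biol = 1/6.01 + 1/20.2 = 0.21589 per hour.
t_eff = 6.01 × 20.2 / (6.01 + 20.2) ≈ 4.6319 hours.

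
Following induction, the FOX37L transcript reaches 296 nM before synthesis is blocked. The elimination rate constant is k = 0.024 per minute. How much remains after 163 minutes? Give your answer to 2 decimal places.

5.92 nM

t½ = ln 2 / k = 0.69315 / 0.024 ≈ 28.881 minutes.
Number of half-lives: n = 163/28.881 ≈ 5.6438.
Remaining = 296 × (1/2)^5.6438 = 296 × 0.02 ≈ 5.9201 nM.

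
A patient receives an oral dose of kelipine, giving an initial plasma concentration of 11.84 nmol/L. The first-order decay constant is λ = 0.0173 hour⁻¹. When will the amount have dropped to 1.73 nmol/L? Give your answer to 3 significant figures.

t½ = ln 2 / λ = 0.69315 / 0.0173 ≈ 40.066 hours.
Fraction remaining = 1.73/11.84 ≈ 0.14611.
n = log₂(11.84/1.73) = ln(6.8439)/ln 2 ≈ 2.7748 half-lives.
t = n × t½ = 2.7748 × 40.066 ≈ 111.18 hours.

111 hours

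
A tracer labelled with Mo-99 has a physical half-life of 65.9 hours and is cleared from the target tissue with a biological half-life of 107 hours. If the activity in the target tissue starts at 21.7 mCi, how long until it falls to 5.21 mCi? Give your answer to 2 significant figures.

1/t_eff = 1/t_phys + 1/t_biol = 1/65.9 + 1/107 = 0.02452 per hour.
t_eff = 65.9 × 107 / (65.9 + 107) ≈ 40.783 hours.
n = log₂(21.7/5.21) ≈ 2.0583; t = 2.0583 × 40.783 ≈ 83.944 hours.

84 hours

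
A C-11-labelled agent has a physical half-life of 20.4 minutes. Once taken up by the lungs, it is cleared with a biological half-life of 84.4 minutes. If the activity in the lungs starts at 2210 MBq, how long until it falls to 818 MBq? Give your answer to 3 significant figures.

1/t_eff = 1/t_phys + 1/t_biol = 1/20.4 + 1/84.4 = 0.060868 per minute.
t_eff = 20.4 × 84.4 / (20.4 + 84.4) ≈ 16.429 minutes.
n = log₂(2210/818) ≈ 1.4339; t = 1.4339 × 16.429 ≈ 23.557 minutes.

23.6 minutes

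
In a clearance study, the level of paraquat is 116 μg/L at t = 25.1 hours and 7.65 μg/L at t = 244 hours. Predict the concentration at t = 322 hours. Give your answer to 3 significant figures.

2.90 μg/L

Over Δt = 244 − 25.1 = 218.9 hours, the level fell by a factor of 116/7.65 ≈ 15.163.
n = log₂(15.163) ≈ 3.9225 half-lives, so t½ = 218.9/3.9225 ≈ 55.806 hours.
From t = 244 to t = 322: 7.65 × (1/2)^((322−244)/55.806) ≈ 2.9034 μg/L.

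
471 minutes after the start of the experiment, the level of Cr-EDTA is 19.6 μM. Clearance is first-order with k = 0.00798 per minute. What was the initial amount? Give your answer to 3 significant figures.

t½ = ln 2 / k = 0.69315 / 0.00798 ≈ 86.861 minutes.
Number of half-lives elapsed: n = 471/86.861 ≈ 5.4225.
A₀ = A × 2^n = 19.6 × 2^5.4225 = 19.6 × 42.887 ≈ 840.59 μM.

841 μM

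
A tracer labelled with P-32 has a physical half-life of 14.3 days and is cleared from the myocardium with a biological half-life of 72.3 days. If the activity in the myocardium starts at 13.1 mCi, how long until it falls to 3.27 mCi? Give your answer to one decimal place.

23.9 days

1/t_eff = 1/t_phys + 1/t_biol = 1/14.3 + 1/72.3 = 0.083761 per day.
t_eff = 14.3 × 72.3 / (14.3 + 72.3) ≈ 11.939 days.
n = log₂(13.1/3.27) ≈ 2.0022; t = 2.0022 × 11.939 ≈ 23.904 days.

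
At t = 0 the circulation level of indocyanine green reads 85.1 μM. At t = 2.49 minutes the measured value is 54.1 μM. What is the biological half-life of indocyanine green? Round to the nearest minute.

4 minutes

A/A₀ = 54.1/85.1 ≈ 0.63572.
n = log₂(1.573) ≈ 0.65353 half-lives elapsed in 2.49 minutes.
t½ = 2.49/0.65353 ≈ 3.8101 minutes.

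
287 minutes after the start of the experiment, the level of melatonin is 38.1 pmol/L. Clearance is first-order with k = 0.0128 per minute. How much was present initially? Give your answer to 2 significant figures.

t½ = ln 2 / k = 0.69315 / 0.0128 ≈ 54.152 minutes.
Number of half-lives elapsed: n = 287/54.152 ≈ 5.2999.
A₀ = A × 2^n = 38.1 × 2^5.2999 = 38.1 × 39.393 ≈ 1500.9 pmol/L.

1500 pmol/L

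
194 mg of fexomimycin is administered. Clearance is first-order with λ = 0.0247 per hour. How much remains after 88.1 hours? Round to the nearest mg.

t½ = ln 2 / λ = 0.69315 / 0.0247 ≈ 28.063 hours.
Number of half-lives: n = 88.1/28.063 ≈ 3.1394.
Remaining = 194 × (1/2)^3.1394 = 194 × 0.11349 ≈ 22.016 mg.

22 mg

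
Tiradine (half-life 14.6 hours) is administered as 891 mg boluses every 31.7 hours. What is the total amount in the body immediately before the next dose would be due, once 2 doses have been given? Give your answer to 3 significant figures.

242 mg

The 2 doses were given 63.4, 31.7 hours ago.
Total = 891·(1/2)^(63.4/14.6) + 891·(1/2)^(31.7/14.6)
      = 43.92 + 197.82 ≈ 241.74 mg.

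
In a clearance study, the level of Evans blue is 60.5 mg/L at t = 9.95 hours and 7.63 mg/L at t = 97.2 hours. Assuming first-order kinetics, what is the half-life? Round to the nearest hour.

Over Δt = 97.2 − 9.95 = 87.25 hours, the level fell by a factor of 60.5/7.63 ≈ 7.9292.
n = log₂(7.9292) ≈ 2.9872 half-lives, so t½ = 87.25/2.9872 ≈ 29.208 hours.

29 hours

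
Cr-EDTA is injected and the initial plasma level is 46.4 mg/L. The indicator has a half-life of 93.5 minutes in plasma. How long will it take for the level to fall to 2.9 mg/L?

2.9/46.4 = 1/16, so 4 half-lives have elapsed.
t = 4 × 93.5 = 374 minutes.

374 minutes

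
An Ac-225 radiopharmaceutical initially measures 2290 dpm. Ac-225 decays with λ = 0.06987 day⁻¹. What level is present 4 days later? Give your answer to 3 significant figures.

1730 dpm

t½ = ln 2 / λ = 0.69315 / 0.06987 ≈ 9.9205 days.
Number of half-lives: n = 4/9.9205 ≈ 0.4032.
Remaining = 2290 × (1/2)^0.4032 = 2290 × 0.75618 ≈ 1731.6 dpm.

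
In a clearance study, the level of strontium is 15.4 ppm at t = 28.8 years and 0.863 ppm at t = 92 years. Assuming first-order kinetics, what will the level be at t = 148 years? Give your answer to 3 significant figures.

0.0672 ppm

Over Δt = 92 − 28.8 = 63.2 years, the level fell by a factor of 15.4/0.863 ≈ 17.845.
n = log₂(17.845) ≈ 4.1574 half-lives, so t½ = 63.2/4.1574 ≈ 15.202 years.
From t = 92 to t = 148: 0.863 × (1/2)^((148−92)/15.202) ≈ 0.067155 ppm.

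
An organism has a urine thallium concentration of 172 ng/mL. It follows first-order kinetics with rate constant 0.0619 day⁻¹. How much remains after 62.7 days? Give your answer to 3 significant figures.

t½ = ln 2 / k = 0.69315 / 0.0619 ≈ 11.198 days.
Number of half-lives: n = 62.7/11.198 ≈ 5.5993.
Remaining = 172 × (1/2)^5.5993 = 172 × 0.020628 ≈ 3.5479 ng/mL.

3.55 ng/mL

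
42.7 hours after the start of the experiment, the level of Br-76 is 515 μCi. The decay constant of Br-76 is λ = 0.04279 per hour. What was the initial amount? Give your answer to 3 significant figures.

3200 μCi

t½ = ln 2 / λ = 0.69315 / 0.04279 ≈ 16.199 hours.
Number of half-lives elapsed: n = 42.7/16.199 ≈ 2.636.
A₀ = A × 2^n = 515 × 2^2.636 = 515 × 6.216 ≈ 3201.3 μCi.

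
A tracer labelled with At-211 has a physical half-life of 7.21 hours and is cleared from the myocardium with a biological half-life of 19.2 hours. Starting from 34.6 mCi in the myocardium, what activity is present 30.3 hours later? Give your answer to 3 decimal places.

0.629 mCi

1/t_eff = 1/t_phys + 1/t_biol = 1/7.21 + 1/19.2 = 0.19078 per hour.
t_eff = 7.21 × 19.2 / (7.21 + 19.2) ≈ 5.2417 hours.
Remaining = 34.6 × (1/2)^(30.3/5.2417) = 34.6 × (1/2)^5.7806 ≈ 0.62941 mCi.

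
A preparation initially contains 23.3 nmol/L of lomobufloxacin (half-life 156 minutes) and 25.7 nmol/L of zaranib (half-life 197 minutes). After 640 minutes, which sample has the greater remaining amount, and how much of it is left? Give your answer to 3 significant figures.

lomobufloxacin: 23.3 × (1/2)^4.1026 ≈ 1.3563 nmol/L.
zaranib: 25.7 × (1/2)^3.2487 ≈ 2.7038 nmol/L.
Zaranib has more remaining, at ≈ 2.7038 nmol/L.

zaranib, 2.70 nmol/L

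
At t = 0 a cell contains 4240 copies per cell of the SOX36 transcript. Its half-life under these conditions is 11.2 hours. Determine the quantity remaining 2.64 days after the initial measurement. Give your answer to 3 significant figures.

84.0 copies per cell

Convert the elapsed time: 2.64 days = 63.36 hours.
Number of half-lives: n = 63.36/11.2 ≈ 5.6571.
Remaining = 4240 × (1/2)^5.6571 = 4240 × 0.019817 ≈ 84.023 copies per cell.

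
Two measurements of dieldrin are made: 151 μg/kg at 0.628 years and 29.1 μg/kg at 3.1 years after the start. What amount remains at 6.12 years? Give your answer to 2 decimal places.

Over Δt = 3.1 − 0.628 = 2.472 years, the level fell by a factor of 151/29.1 ≈ 5.189.
n = log₂(5.189) ≈ 2.3755 half-lives, so t½ = 2.472/2.3755 ≈ 1.0406 years.
From t = 3.1 to t = 6.12: 29.1 × (1/2)^((6.12−3.1)/1.0406) ≈ 3.893 μg/kg.

3.89 μg/kg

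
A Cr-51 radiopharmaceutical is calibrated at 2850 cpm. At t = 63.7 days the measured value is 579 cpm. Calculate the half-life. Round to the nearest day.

A/A₀ = 579/2850 ≈ 0.20316.
n = log₂(4.9223) ≈ 2.2993 half-lives elapsed in 63.7 days.
t½ = 63.7/2.2993 ≈ 27.704 days.

28 days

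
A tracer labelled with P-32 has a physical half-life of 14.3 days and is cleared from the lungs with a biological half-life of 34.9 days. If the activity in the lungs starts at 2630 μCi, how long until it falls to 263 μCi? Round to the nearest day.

1/t_eff = 1/t_phys + 1/t_biol = 1/14.3 + 1/34.9 = 0.098583 per day.
t_eff = 14.3 × 34.9 / (14.3 + 34.9) ≈ 10.144 days.
n = log₂(2630/263) ≈ 3.3219; t = 3.3219 × 10.144 ≈ 33.697 days.

34 days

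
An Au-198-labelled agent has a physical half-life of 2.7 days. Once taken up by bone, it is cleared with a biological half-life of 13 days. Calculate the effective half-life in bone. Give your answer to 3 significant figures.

2.24 days

1/t_eff = 1/t_phys + 1/t_biol = 1/2.7 + 1/13 = 0.44729 per day.
t_eff = 2.7 × 13 / (2.7 + 13) ≈ 2.2357 days.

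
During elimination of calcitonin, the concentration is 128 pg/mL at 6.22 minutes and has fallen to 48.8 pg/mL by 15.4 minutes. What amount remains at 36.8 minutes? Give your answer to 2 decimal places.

5.15 pg/mL

Over Δt = 15.4 − 6.22 = 9.18 minutes, the level fell by a factor of 128/48.8 ≈ 2.623.
n = log₂(2.623) ≈ 1.3912 half-lives, so t½ = 9.18/1.3912 ≈ 6.5987 minutes.
From t = 15.4 to t = 36.8: 48.8 × (1/2)^((36.8−15.4)/6.5987) ≈ 5.1541 pg/mL.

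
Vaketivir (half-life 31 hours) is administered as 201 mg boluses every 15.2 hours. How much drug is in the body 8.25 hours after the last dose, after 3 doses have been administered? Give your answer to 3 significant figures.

The 3 doses were given 38.65, 23.45, 8.25 hours ago.
Total = 201·(1/2)^(38.65/31) + 201·(1/2)^(23.45/31) + 201·(1/2)^(8.25/31)
      = 84.699 + 118.98 + 167.14 ≈ 370.82 mg.

371 mg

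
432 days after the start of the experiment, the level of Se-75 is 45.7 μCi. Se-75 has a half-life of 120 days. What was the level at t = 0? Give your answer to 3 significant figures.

554 μCi

Number of half-lives elapsed: n = 432/120 ≈ 3.6.
A₀ = A × 2^n = 45.7 × 2^3.6 = 45.7 × 12.126 ≈ 554.15 μCi.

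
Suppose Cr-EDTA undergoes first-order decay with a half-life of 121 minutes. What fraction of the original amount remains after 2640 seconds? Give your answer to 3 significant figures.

2640 seconds = 44 minutes.
n = 44/121 ≈ 0.36364 half-lives.
Fraction remaining = (1/2)^0.36364 ≈ 0.7772.

0.777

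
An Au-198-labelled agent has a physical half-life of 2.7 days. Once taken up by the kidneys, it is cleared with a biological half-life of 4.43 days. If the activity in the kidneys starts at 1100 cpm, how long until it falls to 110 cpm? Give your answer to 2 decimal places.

1/t_eff = 1/t_phys + 1/t_biol = 1/2.7 + 1/4.43 = 0.5961 per day.
t_eff = 2.7 × 4.43 / (2.7 + 4.43) ≈ 1.6776 days.
n = log₂(1100/110) ≈ 3.3219; t = 3.3219 × 1.6776 ≈ 5.5727 days.

5.57 days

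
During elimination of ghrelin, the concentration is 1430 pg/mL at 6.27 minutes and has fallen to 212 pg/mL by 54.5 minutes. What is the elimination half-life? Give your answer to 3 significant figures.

Over Δt = 54.5 − 6.27 = 48.23 minutes, the level fell by a factor of 1430/212 ≈ 6.7453.
n = log₂(6.7453) ≈ 2.7539 half-lives, so t½ = 48.23/2.7539 ≈ 17.513 minutes.

17.5 minutes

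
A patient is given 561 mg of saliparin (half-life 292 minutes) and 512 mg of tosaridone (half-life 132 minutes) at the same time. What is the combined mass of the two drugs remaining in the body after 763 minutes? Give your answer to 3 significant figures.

101 mg

saliparin: 561 × (1/2)^(763/292) = 561 × (1/2)^2.613 ≈ 91.7 mg.
tosaridone: 512 × (1/2)^(763/132) = 512 × (1/2)^5.7803 ≈ 9.3159 mg.
Total = 91.7 + 9.3159 ≈ 101.02 mg.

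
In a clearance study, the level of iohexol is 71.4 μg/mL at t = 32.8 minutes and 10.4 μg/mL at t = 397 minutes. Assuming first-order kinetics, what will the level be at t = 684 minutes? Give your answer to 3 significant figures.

Over Δt = 397 − 32.8 = 364.2 minutes, the level fell by a factor of 71.4/10.4 ≈ 6.8654.
n = log₂(6.8654) ≈ 2.7793 half-lives, so t½ = 364.2/2.7793 ≈ 131.04 minutes.
From t = 397 to t = 684: 10.4 × (1/2)^((684−397)/131.04) ≈ 2.2789 μg/mL.

2.28 μg/mL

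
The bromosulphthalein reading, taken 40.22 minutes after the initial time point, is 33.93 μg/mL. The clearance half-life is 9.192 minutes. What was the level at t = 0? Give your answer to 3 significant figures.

704 μg/mL

Number of half-lives elapsed: n = 40.22/9.192 ≈ 4.3755.
A₀ = A × 2^n = 33.93 × 2^4.3755 = 33.93 × 20.757 ≈ 704.29 μg/mL.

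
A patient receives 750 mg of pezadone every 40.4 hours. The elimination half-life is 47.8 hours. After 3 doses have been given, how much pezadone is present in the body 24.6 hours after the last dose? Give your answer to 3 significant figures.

980 mg

The 3 doses were given 105.4, 65, 24.6 hours ago.
Total = 750·(1/2)^(105.4/47.8) + 750·(1/2)^(65/47.8) + 750·(1/2)^(24.6/47.8)
      = 162.66 + 292.22 + 524.97 ≈ 979.86 mg.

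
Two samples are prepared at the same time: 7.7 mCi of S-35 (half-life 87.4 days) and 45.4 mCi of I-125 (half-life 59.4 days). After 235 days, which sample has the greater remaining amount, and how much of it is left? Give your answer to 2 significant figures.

I-125, 2.9 mCi

S-35: 7.7 × (1/2)^2.6888 ≈ 1.1942 mCi.
I-125: 45.4 × (1/2)^3.9562 ≈ 2.9249 mCi.
I-125 has more remaining, at ≈ 2.9249 mCi.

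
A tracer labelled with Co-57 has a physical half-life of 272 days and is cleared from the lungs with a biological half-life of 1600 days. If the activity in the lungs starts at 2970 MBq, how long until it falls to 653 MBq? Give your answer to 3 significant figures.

508 days

1/t_eff = 1/t_phys + 1/t_biol = 1/272 + 1/1600 = 0.0043015 per day.
t_eff = 272 × 1600 / (272 + 1600) ≈ 232.48 days.
n = log₂(2970/653) ≈ 2.1853; t = 2.1853 × 232.48 ≈ 508.04 days.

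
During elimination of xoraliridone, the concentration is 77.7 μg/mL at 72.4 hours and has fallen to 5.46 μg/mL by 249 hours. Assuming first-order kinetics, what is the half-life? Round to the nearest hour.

Over Δt = 249 − 72.4 = 176.6 hours, the level fell by a factor of 77.7/5.46 ≈ 14.231.
n = log₂(14.231) ≈ 3.8309 half-lives, so t½ = 176.6/3.8309 ≈ 46.098 hours.

46 hours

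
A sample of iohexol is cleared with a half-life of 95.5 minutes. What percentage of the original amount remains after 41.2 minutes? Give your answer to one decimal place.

74.2%

n = 41.2/95.5 ≈ 0.43141 half-lives.
Fraction remaining = (1/2)^0.43141 ≈ 0.74153, i.e. 74.153%.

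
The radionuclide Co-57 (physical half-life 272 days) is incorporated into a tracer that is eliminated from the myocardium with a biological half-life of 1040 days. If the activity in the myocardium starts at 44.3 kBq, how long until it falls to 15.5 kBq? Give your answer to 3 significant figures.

1/t_eff = 1/t_phys + 1/t_biol = 1/272 + 1/1040 = 0.004638 per day.
t_eff = 272 × 1040 / (272 + 1040) ≈ 215.61 days.
n = log₂(44.3/15.5) ≈ 1.515; t = 1.515 × 215.61 ≈ 326.66 days.

327 days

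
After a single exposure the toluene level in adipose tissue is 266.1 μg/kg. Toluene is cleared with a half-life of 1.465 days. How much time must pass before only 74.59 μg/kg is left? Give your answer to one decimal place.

2.7 days

Fraction remaining = 74.59/266.1 ≈ 0.28031.
n = log₂(266.1/74.59) = ln(3.5675)/ln 2 ≈ 1.8349 half-lives.
t = n × t½ = 1.8349 × 1.465 ≈ 2.6881 days.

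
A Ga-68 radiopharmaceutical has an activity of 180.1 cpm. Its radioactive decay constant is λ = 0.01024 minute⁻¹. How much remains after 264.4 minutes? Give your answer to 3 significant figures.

12.0 cpm

t½ = ln 2 / λ = 0.69315 / 0.01024 ≈ 67.69 minutes.
Number of half-lives: n = 264.4/67.69 ≈ 3.906.
Remaining = 180.1 × (1/2)^3.906 = 180.1 × 0.066706 ≈ 12.014 cpm.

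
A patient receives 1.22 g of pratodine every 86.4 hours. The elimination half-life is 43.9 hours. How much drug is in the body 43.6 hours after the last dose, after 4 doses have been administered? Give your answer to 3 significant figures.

0.820 g

The 4 doses were given 302.8, 216.4, 130, 43.6 hours ago.
Total = 1.22·(1/2)^(302.8/43.9) + 1.22·(1/2)^(216.4/43.9) + 1.22·(1/2)^(130/43.9) + 1.22·(1/2)^(43.6/43.9)
      = 0.010233 + 0.040038 + 0.15665 + 0.6129 ≈ 0.81982 g.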